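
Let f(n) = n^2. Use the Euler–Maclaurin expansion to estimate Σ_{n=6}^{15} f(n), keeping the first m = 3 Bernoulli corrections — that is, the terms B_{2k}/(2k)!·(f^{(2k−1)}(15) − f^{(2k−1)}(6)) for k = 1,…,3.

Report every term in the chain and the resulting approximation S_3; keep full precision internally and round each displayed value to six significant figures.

∫_6^15 x^2 dx evaluates to 1053.00.
½[f(6) + f(15)] = ½[36.0000 + 225.000] = 130.500.
Running total after boundary: 1183.50.
Order-1 term: 1/12 · (30.0000 − 12.0000) = 1.50000.
Running total after k=1: 1185.00.
Order-2 term: −1/720 · (0.00000 − 0.00000) = 0.00000.
Running total after k=2: 1185.00.
Order-3 term: 1/30240 · (0.00000 − 0.00000) = 0.00000.

S_3 ≈ 1185.00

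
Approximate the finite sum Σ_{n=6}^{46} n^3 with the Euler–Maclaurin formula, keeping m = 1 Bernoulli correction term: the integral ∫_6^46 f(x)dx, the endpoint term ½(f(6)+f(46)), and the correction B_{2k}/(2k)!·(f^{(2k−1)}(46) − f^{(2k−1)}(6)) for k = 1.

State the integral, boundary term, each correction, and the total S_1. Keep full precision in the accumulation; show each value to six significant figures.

The integral term ∫_6^46 x^3 dx = 1.11904e+06.
Endpoint term: (f(6) + f(46))/2 = (216.000 + 97336.0)/2 = 48776.0.
So far: 1.16782e+06.
Correction k=1: B_{2}/2! · (f^{(1)}(46) − f^{(1)}(6)) = 1/12 · (6348.00 − 108.000) = 520.000.

S_1 ≈ 1.16834e+06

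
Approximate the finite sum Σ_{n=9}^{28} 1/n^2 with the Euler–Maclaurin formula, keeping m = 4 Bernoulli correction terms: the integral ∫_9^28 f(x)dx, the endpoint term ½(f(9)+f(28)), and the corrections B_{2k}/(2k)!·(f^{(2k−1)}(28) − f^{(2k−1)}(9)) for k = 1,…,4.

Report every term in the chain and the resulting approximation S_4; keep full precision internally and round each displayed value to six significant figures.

∫_9^28 1/x^2 dx evaluates to 0.0753968.
Endpoint term: (f(9) + f(28))/2 = (0.0123457 + 0.00127551)/2 = 0.00681059.
So far: 0.0822074.
Order-1 term: 1/12 · (-9.11079e-05 − (-0.00274348)) = 0.000221031.
Partial sum through k=1: 0.0824285.
Order-2 term: −1/720 · (-1.39451e-06 − (-0.000406442)) = -5.62566e-07.
Partial sum through k=2: 0.0824279.
Order-3 term: 1/30240 · (-5.33613e-08 − (-0.000150534)) = 4.97622e-09.
Partial sum through k=3: 0.0824279.
Order-4 term: −1/1209600 · (-3.81152e-09 − (-0.000104073)) = -8.60360e-11.

S_4 ≈ 0.0824279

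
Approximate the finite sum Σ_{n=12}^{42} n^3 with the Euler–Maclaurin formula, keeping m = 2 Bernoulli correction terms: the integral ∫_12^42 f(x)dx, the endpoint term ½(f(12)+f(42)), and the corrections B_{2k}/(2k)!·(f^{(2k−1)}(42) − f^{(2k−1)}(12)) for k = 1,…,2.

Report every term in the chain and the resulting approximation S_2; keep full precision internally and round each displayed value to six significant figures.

S_2 ≈ 811053

Integral: ∫_12^42 x^3 dx = 772740.
Endpoint term: (f(12) + f(42))/2 = (1728.00 + 74088.0)/2 = 37908.0.
Running total after boundary: 810648.
Correction k=1: B_{2}/2! · (f^{(1)}(42) − f^{(1)}(12)) = 1/12 · (5292.00 − 432.000) = 405.000.
After k=1: 811053.
Correction k=2: B_{4}/4! · (f^{(3)}(42) − f^{(3)}(12)) = −1/720 · (6.00000 − 6.00000) = 0.00000.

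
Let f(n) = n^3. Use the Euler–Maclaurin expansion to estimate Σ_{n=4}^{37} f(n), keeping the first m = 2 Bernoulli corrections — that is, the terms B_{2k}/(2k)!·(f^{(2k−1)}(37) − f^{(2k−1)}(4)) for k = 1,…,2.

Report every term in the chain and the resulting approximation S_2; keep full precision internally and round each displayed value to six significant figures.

∫_4^37 x^3 dx evaluates to 468476.
Boundary: ½(f(4) + f(37)) = ½(64.0000 + 50653.0) = 25358.5.
Integral + boundary = 493835.
Correction k=1: B_{2}/2! · (f^{(1)}(37) − f^{(1)}(4)) = 1/12 · (4107.00 − 48.0000) = 338.250.
Partial sum through k=1: 494173.
Correction k=2: B_{4}/4! · (f^{(3)}(37) − f^{(3)}(4)) = −1/720 · (6.00000 − 6.00000) = 0.00000.

S_2 ≈ 494173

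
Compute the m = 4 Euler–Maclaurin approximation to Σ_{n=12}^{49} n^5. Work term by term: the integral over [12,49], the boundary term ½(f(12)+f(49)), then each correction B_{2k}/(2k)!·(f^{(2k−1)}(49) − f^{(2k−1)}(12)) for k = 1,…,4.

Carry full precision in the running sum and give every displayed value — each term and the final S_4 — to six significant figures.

S_4 ≈ 2.45014e+09

Integral: ∫_12^49 x^5 dx = 2.30638e+09.
Boundary: ½(f(12) + f(49)) = ½(248832 + 2.82475e+08) = 1.41362e+08.
Running total after boundary: 2.44775e+09.
Correction k=1: B_{2}/2! · (f^{(1)}(49) − f^{(1)}(12)) = 1/12 · (2.88240e+07 − 103680) = 2.39336e+06.
Partial sum through k=1: 2.45014e+09.
Correction k=2: B_{4}/4! · (f^{(3)}(49) − f^{(3)}(12)) = −1/720 · (144060 − 8640.00) = -188.083.
Partial sum through k=2: 2.45014e+09.
Correction k=3: B_{6}/6! · (f^{(5)}(49) − f^{(5)}(12)) = 1/30240 · (120.000 − 120.000) = 0.00000.
Partial sum through k=3: 2.45014e+09.
Correction k=4: B_{8}/8! · (f^{(7)}(49) − f^{(7)}(12)) = −1/1209600 · (0.00000 − 0.00000) = 0.00000.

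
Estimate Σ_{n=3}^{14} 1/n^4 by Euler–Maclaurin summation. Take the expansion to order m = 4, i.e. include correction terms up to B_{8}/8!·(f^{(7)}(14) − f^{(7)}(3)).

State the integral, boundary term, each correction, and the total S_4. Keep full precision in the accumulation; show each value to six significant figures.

The integral term ∫_3^14 1/x^4 dx = 0.0122242.
Boundary: ½(f(3) + f(14)) = ½(0.0123457 + 2.60308e-05) = 0.00618585.
So far: 0.0184101.
k=1: B_{2}/(2)! × [f^{(1)}(14) − f^{(1)}(3)] = 1/12 × (-7.43738e-06 − (-0.0164609)) = 0.00137112.
Running total after k=1: 0.0197812.
k=2: B_{4}/(4)! × [f^{(3)}(14) − f^{(3)}(3)] = −1/720 × (-1.13837e-06 − (-0.0548697)) = -7.62063e-05.
Running total after k=2: 0.0197050.
k=3: B_{6}/(6)! × [f^{(5)}(14) − f^{(5)}(3)] = 1/30240 × (-3.25250e-07 − (-0.341411)) = 1.12900e-05.
Running total after k=3: 0.0197163.
k=4: B_{8}/(8)! × [f^{(7)}(14) − f^{(7)}(3)] = −1/1209600 × (-1.49349e-07 − (-3.41411)) = -2.82251e-06.

S_4 ≈ 0.0197134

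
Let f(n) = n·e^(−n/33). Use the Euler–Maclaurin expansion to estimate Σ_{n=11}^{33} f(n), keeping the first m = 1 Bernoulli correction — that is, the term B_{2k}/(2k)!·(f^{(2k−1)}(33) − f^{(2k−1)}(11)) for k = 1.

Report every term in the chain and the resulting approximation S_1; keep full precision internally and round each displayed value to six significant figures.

S_1 ≈ 249.133

The integral term ∫_11^33 x·e^(−x/33) dx = 239.162.
½[f(11) + f(33)] = ½[7.88184 + 12.1400] = 10.0109.
So far: 249.173.
k=1: B_{2}/(2)! × [f^{(1)}(33) − f^{(1)}(11)] = 1/12 × (0.00000 − 0.477688) = -0.0398073.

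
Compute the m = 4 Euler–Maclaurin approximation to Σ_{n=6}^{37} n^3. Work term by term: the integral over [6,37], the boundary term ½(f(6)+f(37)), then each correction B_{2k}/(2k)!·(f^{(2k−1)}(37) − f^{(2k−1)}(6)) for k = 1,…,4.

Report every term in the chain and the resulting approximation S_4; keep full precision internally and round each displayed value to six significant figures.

S_4 ≈ 493984

Integral: ∫_6^37 x^3 dx = 468216.
Endpoint term: (f(6) + f(37))/2 = (216.000 + 50653.0)/2 = 25434.5.
So far: 493651.
Order-1 term: 1/12 · (4107.00 − 108.000) = 333.250.
After k=1: 493984.
Order-2 term: −1/720 · (6.00000 − 6.00000) = 0.00000.
After k=2: 493984.
Order-3 term: 1/30240 · (0.00000 − 0.00000) = 0.00000.
After k=3: 493984.
Order-4 term: −1/1209600 · (0.00000 − 0.00000) = 0.00000.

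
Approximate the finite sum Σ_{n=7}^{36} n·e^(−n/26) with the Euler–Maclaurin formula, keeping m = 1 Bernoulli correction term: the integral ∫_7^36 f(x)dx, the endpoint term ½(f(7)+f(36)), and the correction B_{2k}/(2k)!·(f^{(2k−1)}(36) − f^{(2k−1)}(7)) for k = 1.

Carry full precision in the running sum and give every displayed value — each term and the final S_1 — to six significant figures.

∫_7^36 x·e^(−x/26) dx evaluates to 251.806.
Boundary: ½(f(7) + f(36)) = ½(5.34777 + 9.01512) = 7.18145.
Running total after boundary: 258.988.
k=1: B_{2}/(2)! × [f^{(1)}(36) − f^{(1)}(7)] = 1/12 × (-0.0963154 − 0.558284) = -0.0545499.

S_1 ≈ 258.933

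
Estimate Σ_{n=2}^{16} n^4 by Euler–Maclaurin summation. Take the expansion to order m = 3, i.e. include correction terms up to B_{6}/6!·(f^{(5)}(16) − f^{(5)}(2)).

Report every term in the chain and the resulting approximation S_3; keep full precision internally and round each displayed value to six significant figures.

S_3 ≈ 243847

Integral: ∫_2^16 x^4 dx = 209709.
Boundary: ½(f(2) + f(16)) = ½(16.0000 + 65536.0) = 32776.0.
Running total after boundary: 242485.
Order-1 term: 1/12 · (16384.0 − 32.0000) = 1362.67.
Running total after k=1: 243847.
Order-2 term: −1/720 · (384.000 − 48.0000) = -0.466667.
Running total after k=2: 243847.
Order-3 term: 1/30240 · (0.00000 − 0.00000) = 0.00000.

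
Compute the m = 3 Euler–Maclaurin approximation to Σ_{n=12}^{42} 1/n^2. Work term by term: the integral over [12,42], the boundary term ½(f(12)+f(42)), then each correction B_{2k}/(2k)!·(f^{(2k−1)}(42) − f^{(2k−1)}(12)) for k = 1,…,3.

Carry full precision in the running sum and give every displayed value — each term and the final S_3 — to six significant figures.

The integral term ∫_12^42 1/x^2 dx = 0.0595238.
Endpoint term: (f(12) + f(42))/2 = (0.00694444 + 0.000566893)/2 = 0.00375567.
Integral + boundary = 0.0632795.
Correction k=1: B_{2}/2! · (f^{(1)}(42) − f^{(1)}(12)) = 1/12 · (-2.69949e-05 − (-0.00115741)) = 9.42010e-05.
After k=1: 0.0633737.
Correction k=2: B_{4}/4! · (f^{(3)}(42) − f^{(3)}(12)) = −1/720 · (-1.83639e-07 − (-9.64506e-05)) = -1.33704e-07.
After k=2: 0.0633735.
Correction k=3: B_{6}/6! · (f^{(5)}(42) − f^{(5)}(12)) = 1/30240 · (-3.12311e-09 − (-2.00939e-05)) = 6.64377e-10.

S_3 ≈ 0.0633735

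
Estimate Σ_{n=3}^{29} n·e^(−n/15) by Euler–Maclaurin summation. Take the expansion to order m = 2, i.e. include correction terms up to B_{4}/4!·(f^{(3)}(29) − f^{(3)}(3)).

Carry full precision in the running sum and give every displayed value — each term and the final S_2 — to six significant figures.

Integral: ∫_3^29 x·e^(−x/15) dx = 125.578.
Boundary: ½(f(3) + f(29)) = ½(2.45619 + 4.19529) = 3.32574.
Running total after boundary: 128.904.
Correction k=1: B_{2}/2! · (f^{(1)}(29) − f^{(1)}(3)) = 1/12 · (-0.135021 − 0.654985) = -0.0658338.
After k=1: 128.838.
Correction k=2: B_{4}/4! · (f^{(3)}(29) − f^{(3)}(3)) = −1/720 · (0.000685820 − 0.0101886) = 1.31984e-05.

S_2 ≈ 128.838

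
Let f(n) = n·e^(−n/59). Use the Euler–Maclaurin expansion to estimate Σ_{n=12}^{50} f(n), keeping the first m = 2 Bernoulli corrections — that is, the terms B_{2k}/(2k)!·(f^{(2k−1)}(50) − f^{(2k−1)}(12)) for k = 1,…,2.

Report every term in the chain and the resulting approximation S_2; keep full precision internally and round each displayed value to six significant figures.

S_2 ≈ 677.914

Integral: ∫_12^50 x·e^(−x/59) dx = 662.354.
Endpoint term: (f(12) + f(50))/2 = (9.79152 + 21.4251)/2 = 15.6083.
So far: 677.963.
Order-1 term: 1/12 · (0.0653649 − 0.650002) = -0.0487198.
Partial sum through k=1: 677.914.
Order-2 term: −1/720 · (0.000264973 − 0.000655536) = 5.42449e-07.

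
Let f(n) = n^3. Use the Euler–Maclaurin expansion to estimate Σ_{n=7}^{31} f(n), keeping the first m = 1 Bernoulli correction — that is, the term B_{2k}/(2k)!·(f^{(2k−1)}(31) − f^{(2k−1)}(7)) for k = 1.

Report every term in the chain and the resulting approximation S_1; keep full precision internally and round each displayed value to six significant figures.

The integral term ∫_7^31 x^3 dx = 230280.
Boundary: ½(f(7) + f(31)) = ½(343.000 + 29791.0) = 15067.0.
Running total after boundary: 245347.
Correction k=1: B_{2}/2! · (f^{(1)}(31) − f^{(1)}(7)) = 1/12 · (2883.00 − 147.000) = 228.000.

S_1 ≈ 245575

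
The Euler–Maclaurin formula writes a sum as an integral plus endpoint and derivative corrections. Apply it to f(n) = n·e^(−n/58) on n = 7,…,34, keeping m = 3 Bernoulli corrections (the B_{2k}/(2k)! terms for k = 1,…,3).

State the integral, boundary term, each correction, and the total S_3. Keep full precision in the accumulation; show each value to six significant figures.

S_3 ≈ 384.769

∫_7^34 x·e^(−x/58) dx evaluates to 372.254.
½[f(7) + f(34)] = ½[6.20416 + 18.9188] = 12.5615.
Integral + boundary = 384.815.
Order-1 term: 1/12 · (0.230249 − 0.779341) = -0.0457577.
Partial sum through k=1: 384.769.
Order-2 term: −1/720 · (0.000399262 − 0.000758608) = 4.99093e-07.
Partial sum through k=2: 384.769.
Order-3 term: 1/30240 · (2.17027e-07 − 3.82148e-07) = -5.46035e-12.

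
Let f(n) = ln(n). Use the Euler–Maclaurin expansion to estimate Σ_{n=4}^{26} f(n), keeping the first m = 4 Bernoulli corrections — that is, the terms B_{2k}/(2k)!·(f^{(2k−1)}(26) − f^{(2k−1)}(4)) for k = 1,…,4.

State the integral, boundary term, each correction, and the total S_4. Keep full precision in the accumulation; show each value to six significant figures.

∫_4^26 ln(x) dx evaluates to 57.1653.
Boundary: ½(f(4) + f(26)) = ½(1.38629 + 3.25810) = 2.32220.
So far: 59.4875.
Correction k=1: B_{2}/2! · (f^{(1)}(26) − f^{(1)}(4)) = 1/12 · (0.0384615 − 0.250000) = -0.0176282.
After k=1: 59.4699.
Correction k=2: B_{4}/4! · (f^{(3)}(26) − f^{(3)}(4)) = −1/720 · (0.000113792 − 0.0312500) = 4.32447e-05.
After k=2: 59.4699.
Correction k=3: B_{6}/6! · (f^{(5)}(26) − f^{(5)}(4)) = 1/30240 · (2.01997e-06 − 0.0234375) = -7.74983e-07.
After k=3: 59.4699.
Correction k=4: B_{8}/8! · (f^{(7)}(26) − f^{(7)}(4)) = −1/1209600 · (8.96436e-08 − 0.0439453) = 3.63304e-08.

S_4 ≈ 59.4699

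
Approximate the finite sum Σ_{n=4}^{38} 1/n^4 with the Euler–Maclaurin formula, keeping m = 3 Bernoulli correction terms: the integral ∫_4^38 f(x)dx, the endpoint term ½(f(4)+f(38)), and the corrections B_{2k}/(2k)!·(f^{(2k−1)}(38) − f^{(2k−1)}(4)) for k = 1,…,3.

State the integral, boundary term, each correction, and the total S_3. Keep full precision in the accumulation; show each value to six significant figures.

S_3 ≈ 0.00747182

∫_4^38 1/x^4 dx evaluates to 0.00520226.
Boundary: ½(f(4) + f(38)) = ½(0.00390625 + 4.79585e-07) = 0.00195336.
Running total after boundary: 0.00715562.
k=1: B_{2}/(2)! × [f^{(1)}(38) − f^{(1)}(4)] = 1/12 × (-5.04826e-08 − (-0.00390625)) = 0.000325517.
Partial sum through k=1: 0.00748114.
k=2: B_{4}/(4)! × [f^{(3)}(38) − f^{(3)}(4)] = −1/720 × (-1.04881e-09 − (-0.00732422)) = -1.01725e-05.
Partial sum through k=2: 0.00747097.
k=3: B_{6}/(6)! × [f^{(5)}(38) − f^{(5)}(4)] = 1/30240 × (-4.06740e-11 − (-0.0256348)) = 8.47711e-07.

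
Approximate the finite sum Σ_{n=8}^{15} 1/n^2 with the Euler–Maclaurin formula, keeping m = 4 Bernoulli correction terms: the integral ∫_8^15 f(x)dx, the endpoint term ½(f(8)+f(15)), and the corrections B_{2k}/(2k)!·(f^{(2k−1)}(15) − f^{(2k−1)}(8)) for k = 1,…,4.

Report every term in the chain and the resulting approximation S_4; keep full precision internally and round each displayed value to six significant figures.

S_4 ≈ 0.0686432

The integral term ∫_8^15 1/x^2 dx = 0.0583333.
½[f(8) + f(15)] = ½[0.0156250 + 0.00444444] = 0.0100347.
Integral + boundary = 0.0683681.
k=1: B_{2}/(2)! × [f^{(1)}(15) − f^{(1)}(8)] = 1/12 × (-0.000592593 − (-0.00390625)) = 0.000276138.
Partial sum through k=1: 0.0686442.
k=2: B_{4}/(4)! × [f^{(3)}(15) − f^{(3)}(8)] = −1/720 × (-3.16049e-05 − (-0.000732422)) = -9.73357e-07.
Partial sum through k=2: 0.0686432.
k=3: B_{6}/(6)! × [f^{(5)}(15) − f^{(5)}(8)] = 1/30240 × (-4.21399e-06 − (-0.000343323)) = 1.12139e-08.
Partial sum through k=3: 0.0686432.
k=4: B_{8}/(8)! × [f^{(7)}(15) − f^{(7)}(8)] = −1/1209600 × (-1.04882e-06 − (-0.000300407)) = -2.47486e-10.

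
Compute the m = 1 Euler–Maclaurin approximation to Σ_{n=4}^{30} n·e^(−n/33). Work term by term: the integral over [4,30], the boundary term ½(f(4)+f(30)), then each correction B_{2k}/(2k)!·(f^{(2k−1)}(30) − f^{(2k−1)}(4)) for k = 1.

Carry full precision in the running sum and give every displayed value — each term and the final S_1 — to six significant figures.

S_1 ≈ 251.762

∫_4^30 x·e^(−x/33) dx evaluates to 244.009.
½[f(4) + f(30)] = ½[3.54338 + 12.0867] = 7.81505.
Running total after boundary: 251.824.
k=1: B_{2}/(2)! × [f^{(1)}(30) − f^{(1)}(4)] = 1/12 × (0.0366264 − 0.778471) = -0.0618204.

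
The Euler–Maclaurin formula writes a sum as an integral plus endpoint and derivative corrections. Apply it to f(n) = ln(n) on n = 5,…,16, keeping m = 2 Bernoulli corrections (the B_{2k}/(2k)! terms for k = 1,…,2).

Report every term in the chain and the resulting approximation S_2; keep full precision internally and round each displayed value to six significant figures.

∫_5^16 ln(x) dx evaluates to 25.3142.
Endpoint term: (f(5) + f(16))/2 = (1.60944 + 2.77259)/2 = 2.19101.
So far: 27.5052.
k=1: B_{2}/(2)! × [f^{(1)}(16) − f^{(1)}(5)] = 1/12 × (0.0625000 − 0.200000) = -0.0114583.
Running total after k=1: 27.4938.
k=2: B_{4}/(4)! × [f^{(3)}(16) − f^{(3)}(5)] = −1/720 × (0.000488281 − 0.0160000) = 2.15441e-05.

S_2 ≈ 27.4938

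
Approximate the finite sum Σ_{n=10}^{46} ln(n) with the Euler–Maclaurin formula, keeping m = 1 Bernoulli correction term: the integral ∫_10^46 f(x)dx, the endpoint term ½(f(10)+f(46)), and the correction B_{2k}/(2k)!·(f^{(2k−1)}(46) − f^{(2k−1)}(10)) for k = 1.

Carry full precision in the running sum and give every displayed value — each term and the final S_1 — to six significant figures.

∫_10^46 ln(x) dx evaluates to 117.092.
½[f(10) + f(46)] = ½[2.30259 + 3.82864] = 3.06561.
So far: 120.157.
Correction k=1: B_{2}/2! · (f^{(1)}(46) − f^{(1)}(10)) = 1/12 · (0.0217391 − 0.100000) = -0.00652174.

S_1 ≈ 120.151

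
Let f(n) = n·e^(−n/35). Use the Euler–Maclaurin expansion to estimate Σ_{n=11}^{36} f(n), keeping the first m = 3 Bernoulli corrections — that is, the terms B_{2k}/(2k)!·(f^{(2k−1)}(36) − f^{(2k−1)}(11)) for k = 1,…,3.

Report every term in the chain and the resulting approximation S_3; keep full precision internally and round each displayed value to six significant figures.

∫_11^36 x·e^(−x/35) dx evaluates to 287.369.
Boundary: ½(f(11) + f(36)) = ½(8.03341 + 12.8706) = 10.4520.
Integral + boundary = 297.821.
Order-1 term: 1/12 · (-0.0102148 − 0.500784) = -0.0425833.
Partial sum through k=1: 297.779.
Order-2 term: −1/720 · (0.000575363 − 0.00160115) = 1.42470e-06.
Partial sum through k=2: 297.779.
Order-3 term: 1/30240 · (9.46175e-07 − 2.28040e-06) = -4.41212e-11.

S_3 ≈ 297.779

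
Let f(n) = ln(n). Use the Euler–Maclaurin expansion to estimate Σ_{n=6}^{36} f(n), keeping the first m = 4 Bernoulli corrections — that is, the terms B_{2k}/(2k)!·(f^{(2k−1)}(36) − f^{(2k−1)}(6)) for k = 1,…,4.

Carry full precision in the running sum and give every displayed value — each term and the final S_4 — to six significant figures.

The integral term ∫_6^36 ln(x) dx = 88.2561.
Boundary: ½(f(6) + f(36)) = ½(1.79176 + 3.58352) = 2.68764.
So far: 90.9438.
Order-1 term: 1/12 · (0.0277778 − 0.166667) = -0.0115741.
Running total after k=1: 90.9322.
Order-2 term: −1/720 · (4.28669e-05 − 0.00925926) = 1.28005e-05.
Running total after k=2: 90.9322.
Order-3 term: 1/30240 · (3.96916e-07 − 0.00308642) = -1.02051e-07.
Running total after k=3: 90.9322.
Order-4 term: −1/1209600 · (9.18787e-09 − 0.00257202) = 2.12633e-09.

S_4 ≈ 90.9322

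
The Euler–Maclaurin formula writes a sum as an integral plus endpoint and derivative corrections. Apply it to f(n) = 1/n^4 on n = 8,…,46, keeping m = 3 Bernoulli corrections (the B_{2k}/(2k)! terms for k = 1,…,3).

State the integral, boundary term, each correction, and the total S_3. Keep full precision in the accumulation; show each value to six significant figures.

The integral term ∫_8^46 1/x^4 dx = 0.000647617.
Endpoint term: (f(8) + f(46))/2 = (0.000244141 + 2.23341e-07)/2 = 0.000122182.
Running total after boundary: 0.000769799.
Order-1 term: 1/12 · (-1.94210e-08 − (-0.000122070)) = 1.01709e-05.
Running total after k=1: 0.000779970.
Order-2 term: −1/720 · (-2.75345e-10 − (-5.72205e-05)) = -7.94725e-08.
Running total after k=2: 0.000779891.
Order-3 term: 1/30240 · (-7.28700e-12 − (-5.00679e-05)) = 1.65568e-09.

S_3 ≈ 0.000779892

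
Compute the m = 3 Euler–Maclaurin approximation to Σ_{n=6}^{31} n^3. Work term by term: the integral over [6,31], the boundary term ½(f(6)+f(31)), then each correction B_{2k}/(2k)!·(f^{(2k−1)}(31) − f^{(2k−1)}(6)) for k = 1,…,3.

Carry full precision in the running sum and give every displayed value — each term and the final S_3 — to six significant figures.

Integral: ∫_6^31 x^3 dx = 230556.
½[f(6) + f(31)] = ½[216.000 + 29791.0] = 15003.5.
Running total after boundary: 245560.
Order-1 term: 1/12 · (2883.00 − 108.000) = 231.250.
Running total after k=1: 245791.
Order-2 term: −1/720 · (6.00000 − 6.00000) = 0.00000.
Running total after k=2: 245791.
Order-3 term: 1/30240 · (0.00000 − 0.00000) = 0.00000.

S_3 ≈ 245791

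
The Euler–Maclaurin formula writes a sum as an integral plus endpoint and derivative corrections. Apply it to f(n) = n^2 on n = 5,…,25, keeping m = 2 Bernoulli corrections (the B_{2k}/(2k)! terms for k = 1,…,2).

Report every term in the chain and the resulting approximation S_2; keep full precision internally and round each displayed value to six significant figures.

S_2 ≈ 5495.00

Integral: ∫_5^25 x^2 dx = 5166.67.
Endpoint term: (f(5) + f(25))/2 = (25.0000 + 625.000)/2 = 325.000.
Running total after boundary: 5491.67.
Order-1 term: 1/12 · (50.0000 − 10.0000) = 3.33333.
Partial sum through k=1: 5495.00.
Order-2 term: −1/720 · (0.00000 − 0.00000) = 0.00000.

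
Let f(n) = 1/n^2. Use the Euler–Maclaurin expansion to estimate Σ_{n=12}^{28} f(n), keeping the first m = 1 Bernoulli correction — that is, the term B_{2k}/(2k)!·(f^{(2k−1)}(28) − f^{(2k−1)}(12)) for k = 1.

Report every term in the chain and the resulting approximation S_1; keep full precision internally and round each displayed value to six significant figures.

The integral term ∫_12^28 1/x^2 dx = 0.0476190.
Boundary: ½(f(12) + f(28)) = ½(0.00694444 + 0.00127551) = 0.00410998.
So far: 0.0517290.
Order-1 term: 1/12 · (-9.11079e-05 − (-0.00115741)) = 8.88583e-05.

S_1 ≈ 0.0518179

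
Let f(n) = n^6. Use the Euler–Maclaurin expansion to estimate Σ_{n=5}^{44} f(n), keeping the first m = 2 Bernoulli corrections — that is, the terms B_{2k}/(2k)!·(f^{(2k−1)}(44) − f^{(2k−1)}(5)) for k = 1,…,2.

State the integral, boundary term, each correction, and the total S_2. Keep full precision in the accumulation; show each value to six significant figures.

S_2 ≈ 4.93217e+10

Integral: ∫_5^44 x^6 dx = 4.56111e+10.
Boundary: ½(f(5) + f(44)) = ½(15625.0 + 7.25631e+09) = 3.62816e+09.
Running total after boundary: 4.92393e+10.
Correction k=1: B_{2}/2! · (f^{(1)}(44) − f^{(1)}(5)) = 1/12 · (9.89497e+08 − 18750.0) = 8.24565e+07.
After k=1: 4.93217e+10.
Correction k=2: B_{4}/4! · (f^{(3)}(44) − f^{(3)}(5)) = −1/720 · (1.02221e+07 − 15000.0) = -14176.5.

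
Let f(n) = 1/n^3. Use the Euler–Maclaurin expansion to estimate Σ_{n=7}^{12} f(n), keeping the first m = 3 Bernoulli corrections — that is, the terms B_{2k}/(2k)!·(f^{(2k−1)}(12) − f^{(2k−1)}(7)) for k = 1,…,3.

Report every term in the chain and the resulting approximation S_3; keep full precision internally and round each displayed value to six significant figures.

S_3 ≈ 0.00857034

Integral: ∫_7^12 1/x^3 dx = 0.00673186.
½[f(7) + f(12)] = ½[0.00291545 + 0.000578704] = 0.00174708.
So far: 0.00847894.
k=1: B_{2}/(2)! × [f^{(1)}(12) − f^{(1)}(7)] = 1/12 × (-0.000144676 − (-0.00124948)) = 9.20670e-05.
Partial sum through k=1: 0.00857100.
k=2: B_{4}/(4)! × [f^{(3)}(12) − f^{(3)}(7)] = −1/720 × (-2.00939e-05 − (-0.000509992)) = -6.80413e-07.
Partial sum through k=2: 0.00857032.
k=3: B_{6}/(6)! × [f^{(5)}(12) − f^{(5)}(7)] = 1/30240 × (-5.86071e-06 − (-0.000437136)) = 1.42617e-08.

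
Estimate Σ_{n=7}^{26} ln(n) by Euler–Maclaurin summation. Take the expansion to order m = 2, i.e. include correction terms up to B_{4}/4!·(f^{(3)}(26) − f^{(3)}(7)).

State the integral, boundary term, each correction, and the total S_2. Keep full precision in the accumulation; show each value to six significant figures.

S_2 ≈ 54.6825

The integral term ∫_7^26 ln(x) dx = 52.0891.
Endpoint term: (f(7) + f(26))/2 = (1.94591 + 3.25810)/2 = 2.60200.
Running total after boundary: 54.6911.
k=1: B_{2}/(2)! × [f^{(1)}(26) − f^{(1)}(7)] = 1/12 × (0.0384615 − 0.142857) = -0.00869963.
Partial sum through k=1: 54.6824.
k=2: B_{4}/(4)! × [f^{(3)}(26) − f^{(3)}(7)] = −1/720 × (0.000113792 − 0.00583090) = 7.94043e-06.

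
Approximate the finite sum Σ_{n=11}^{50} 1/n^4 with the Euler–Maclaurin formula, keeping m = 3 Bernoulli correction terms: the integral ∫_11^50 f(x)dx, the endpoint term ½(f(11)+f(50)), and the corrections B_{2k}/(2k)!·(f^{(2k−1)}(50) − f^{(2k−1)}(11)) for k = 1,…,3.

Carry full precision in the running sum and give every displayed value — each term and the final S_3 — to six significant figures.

S_3 ≈ 0.000284062

Integral: ∫_11^50 1/x^4 dx = 0.000247772.
Boundary: ½(f(11) + f(50)) = ½(6.83013e-05 + 1.60000e-07) = 3.42307e-05.
Integral + boundary = 0.000282002.
Correction k=1: B_{2}/2! · (f^{(1)}(50) − f^{(1)}(11)) = 1/12 · (-1.28000e-08 − (-2.48369e-05)) = 2.06867e-06.
Running total after k=1: 0.000284071.
Correction k=2: B_{4}/4! · (f^{(3)}(50) − f^{(3)}(11)) = −1/720 · (-1.53600e-10 − (-6.15790e-06)) = -8.55242e-09.
Running total after k=2: 0.000284062.
Correction k=3: B_{6}/6! · (f^{(5)}(50) − f^{(5)}(11)) = 1/30240 · (-3.44064e-12 − (-2.84994e-06)) = 9.42438e-11.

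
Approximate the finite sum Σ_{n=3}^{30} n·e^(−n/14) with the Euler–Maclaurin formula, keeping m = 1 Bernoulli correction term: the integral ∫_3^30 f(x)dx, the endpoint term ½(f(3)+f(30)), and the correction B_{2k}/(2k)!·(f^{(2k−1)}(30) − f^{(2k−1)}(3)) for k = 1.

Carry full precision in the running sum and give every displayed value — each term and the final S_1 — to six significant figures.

∫_3^30 x·e^(−x/14) dx evaluates to 119.825.
Endpoint term: (f(3) + f(30))/2 = (2.42135 + 3.51957)/2 = 2.97046.
Integral + boundary = 122.796.
k=1: B_{2}/(2)! × [f^{(1)}(30) − f^{(1)}(3)] = 1/12 × (-0.134079 − 0.634164) = -0.0640202.

S_1 ≈ 122.732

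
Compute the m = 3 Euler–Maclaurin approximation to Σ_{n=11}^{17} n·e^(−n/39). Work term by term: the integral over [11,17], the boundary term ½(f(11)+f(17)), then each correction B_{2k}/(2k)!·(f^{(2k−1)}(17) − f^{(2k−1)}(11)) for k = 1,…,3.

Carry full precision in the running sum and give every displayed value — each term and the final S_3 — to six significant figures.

∫_11^17 x·e^(−x/39) dx evaluates to 58.4003.
Endpoint term: (f(11) + f(17))/2 = (8.29659 + 10.9936)/2 = 9.64511.
So far: 68.0454.
Correction k=1: B_{2}/2! · (f^{(1)}(17) − f^{(1)}(11)) = 1/12 · (0.364796 − 0.541502) = -0.0147255.
Partial sum through k=1: 68.0307.
Correction k=2: B_{4}/4! · (f^{(3)}(17) − f^{(3)}(11)) = −1/720 · (0.00109018 − 0.00134778) = 3.57776e-07.
Partial sum through k=2: 68.0307.
Correction k=3: B_{6}/6! · (f^{(5)}(17) − f^{(5)}(11)) = 1/30240 · (1.27582e-06 − 1.53816e-06) = -8.67529e-12.

S_3 ≈ 68.0307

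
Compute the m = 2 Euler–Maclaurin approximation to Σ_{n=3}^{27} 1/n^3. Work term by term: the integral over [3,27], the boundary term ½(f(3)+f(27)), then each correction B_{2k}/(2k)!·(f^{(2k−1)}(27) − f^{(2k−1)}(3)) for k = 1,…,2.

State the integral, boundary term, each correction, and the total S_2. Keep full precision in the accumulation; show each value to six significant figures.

S_2 ≈ 0.0763852

∫_3^27 1/x^3 dx evaluates to 0.0548697.
½[f(3) + f(27)] = ½[0.0370370 + 5.08053e-05] = 0.0185439.
Running total after boundary: 0.0734136.
k=1: B_{2}/(2)! × [f^{(1)}(27) − f^{(1)}(3)] = 1/12 × (-5.64503e-06 − (-0.0370370)) = 0.00308595.
Partial sum through k=1: 0.0764996.
k=2: B_{4}/(4)! × [f^{(3)}(27) − f^{(3)}(3)] = −1/720 × (-1.54870e-07 − (-0.0823045)) = -0.000114312.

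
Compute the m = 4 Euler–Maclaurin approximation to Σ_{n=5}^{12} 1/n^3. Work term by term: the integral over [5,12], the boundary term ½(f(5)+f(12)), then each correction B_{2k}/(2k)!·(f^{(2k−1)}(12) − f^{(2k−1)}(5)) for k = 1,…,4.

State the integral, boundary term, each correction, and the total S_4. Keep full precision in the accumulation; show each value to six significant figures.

S_4 ≈ 0.0212000

The integral term ∫_5^12 1/x^3 dx = 0.0165278.
Endpoint term: (f(5) + f(12))/2 = (0.00800000 + 0.000578704)/2 = 0.00428935.
So far: 0.0208171.
Correction k=1: B_{2}/2! · (f^{(1)}(12) − f^{(1)}(5)) = 1/12 · (-0.000144676 − (-0.00480000)) = 0.000387944.
Running total after k=1: 0.0212051.
Correction k=2: B_{4}/4! · (f^{(3)}(12) − f^{(3)}(5)) = −1/720 · (-2.00939e-05 − (-0.00384000)) = -5.30543e-06.
Running total after k=2: 0.0211998.
Correction k=3: B_{6}/6! · (f^{(5)}(12) − f^{(5)}(5)) = 1/30240 · (-5.86071e-06 − (-0.00645120)) = 2.13140e-07.
Running total after k=3: 0.0212000.
Correction k=4: B_{8}/8! · (f^{(7)}(12) − f^{(7)}(5)) = −1/1209600 · (-2.93036e-06 − (-0.0185795)) = -1.53576e-08.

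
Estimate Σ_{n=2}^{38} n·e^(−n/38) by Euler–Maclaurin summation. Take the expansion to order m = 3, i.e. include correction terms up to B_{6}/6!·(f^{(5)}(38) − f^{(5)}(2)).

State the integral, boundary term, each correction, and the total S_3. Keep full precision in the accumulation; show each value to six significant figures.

The integral term ∫_2^38 x·e^(−x/38) dx = 379.633.
Endpoint term: (f(2) + f(38))/2 = (1.89746 + 13.9794)/2 = 7.93844.
Integral + boundary = 387.571.
Correction k=1: B_{2}/2! · (f^{(1)}(38) − f^{(1)}(2)) = 1/12 · (0.00000 − 0.898796) = -0.0748997.
After k=1: 387.497.
Correction k=2: B_{4}/4! · (f^{(3)}(38) − f^{(3)}(2)) = −1/720 · (0.000509528 − 0.00193646) = 1.98186e-06.
After k=2: 387.497.
Correction k=3: B_{6}/6! · (f^{(5)}(38) − f^{(5)}(2)) = 1/30240 · (7.05718e-07 − 2.25104e-06) = -5.11018e-11.

S_3 ≈ 387.497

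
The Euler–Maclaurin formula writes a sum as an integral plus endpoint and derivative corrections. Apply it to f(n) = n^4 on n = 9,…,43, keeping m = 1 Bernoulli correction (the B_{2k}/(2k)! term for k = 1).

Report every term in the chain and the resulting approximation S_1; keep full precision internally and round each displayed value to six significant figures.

S_1 ≈ 3.11288e+07

∫_9^43 x^4 dx evaluates to 2.93899e+07.
½[f(9) + f(43)] = ½[6561.00 + 3.41880e+06] = 1.71268e+06.
So far: 3.11026e+07.
Order-1 term: 1/12 · (318028 − 2916.00) = 26259.3.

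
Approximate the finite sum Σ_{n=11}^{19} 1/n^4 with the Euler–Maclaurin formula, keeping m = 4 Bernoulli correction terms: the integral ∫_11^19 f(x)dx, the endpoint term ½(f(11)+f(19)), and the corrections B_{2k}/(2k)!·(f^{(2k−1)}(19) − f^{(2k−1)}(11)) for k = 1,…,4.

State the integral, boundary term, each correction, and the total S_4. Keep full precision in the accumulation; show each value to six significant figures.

∫_11^19 1/x^4 dx evaluates to 0.000201840.
½[f(11) + f(19)] = ½[6.83013e-05 + 7.67336e-06] = 3.79874e-05.
Integral + boundary = 0.000239828.
k=1: B_{2}/(2)! × [f^{(1)}(19) − f^{(1)}(11)] = 1/12 × (-1.61544e-06 − (-2.48369e-05)) = 1.93512e-06.
Running total after k=1: 0.000241763.
k=2: B_{4}/(4)! × [f^{(3)}(19) − f^{(3)}(11)] = −1/720 × (-1.34247e-07 − (-6.15790e-06)) = -8.36618e-09.
Running total after k=2: 0.000241754.
k=3: B_{6}/(6)! × [f^{(5)}(19) − f^{(5)}(11)] = 1/30240 × (-2.08251e-08 − (-2.84994e-06)) = 9.35553e-11.
Running total after k=3: 0.000241755.
k=4: B_{8}/(8)! × [f^{(7)}(19) − f^{(7)}(11)] = −1/1209600 × (-5.19185e-09 − (-2.11979e-06)) = -1.74818e-12.

S_4 ≈ 0.000241755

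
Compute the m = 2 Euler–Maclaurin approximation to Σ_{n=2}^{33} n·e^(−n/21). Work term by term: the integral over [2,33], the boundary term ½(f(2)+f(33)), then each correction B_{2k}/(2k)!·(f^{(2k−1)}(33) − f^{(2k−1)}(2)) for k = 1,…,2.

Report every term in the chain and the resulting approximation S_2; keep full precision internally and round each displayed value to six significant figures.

∫_2^33 x·e^(−x/21) dx evaluates to 203.536.
Boundary: ½(f(2) + f(33)) = ½(1.81831 + 6.85569) = 4.33700.
So far: 207.873.
k=1: B_{2}/(2)! × [f^{(1)}(33) − f^{(1)}(2)] = 1/12 × (-0.118713 − 0.822570) = -0.0784403.
Running total after k=1: 207.795.
k=2: B_{4}/(4)! × [f^{(3)}(33) − f^{(3)}(2)] = −1/720 × (0.000672978 − 0.00598840) = 7.38253e-06.

S_2 ≈ 207.795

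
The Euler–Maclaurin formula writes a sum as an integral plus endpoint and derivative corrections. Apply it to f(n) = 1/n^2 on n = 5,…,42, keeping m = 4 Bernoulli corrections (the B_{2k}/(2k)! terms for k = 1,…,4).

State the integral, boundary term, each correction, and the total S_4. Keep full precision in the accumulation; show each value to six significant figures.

S_4 ≈ 0.197795

∫_5^42 1/x^2 dx evaluates to 0.176190.
Endpoint term: (f(5) + f(42))/2 = (0.0400000 + 0.000566893)/2 = 0.0202834.
Running total after boundary: 0.196474.
Order-1 term: 1/12 · (-2.69949e-05 − (-0.0160000)) = 0.00133108.
Partial sum through k=1: 0.197805.
Order-2 term: −1/720 · (-1.83639e-07 − (-0.00768000)) = -1.06664e-05.
Partial sum through k=2: 0.197794.
Order-3 term: 1/30240 · (-3.12311e-09 − (-0.00921600)) = 3.04762e-07.
Partial sum through k=3: 0.197795.
Order-4 term: −1/1209600 · (-9.91464e-11 − (-0.0206438)) = -1.70667e-08.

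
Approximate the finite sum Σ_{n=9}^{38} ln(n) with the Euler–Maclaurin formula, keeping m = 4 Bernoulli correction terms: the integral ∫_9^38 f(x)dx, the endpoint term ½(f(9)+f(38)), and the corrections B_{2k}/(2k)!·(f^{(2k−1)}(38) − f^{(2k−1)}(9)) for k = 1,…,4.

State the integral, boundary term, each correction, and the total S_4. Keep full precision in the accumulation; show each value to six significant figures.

S_4 ≈ 92.3636

Integral: ∫_9^38 ln(x) dx = 89.4533.
½[f(9) + f(38)] = ½[2.19722 + 3.63759] = 2.91741.
So far: 92.3707.
Order-1 term: 1/12 · (0.0263158 − 0.111111) = -0.00706628.
Running total after k=1: 92.3636.
Order-2 term: −1/720 · (3.64485e-05 − 0.00274348) = 3.75977e-06.
Running total after k=2: 92.3636.
Order-3 term: 1/30240 · (3.02896e-07 − 0.000406442) = -1.34305e-08.
Running total after k=3: 92.3636.
Order-4 term: −1/1209600 · (6.29285e-09 − 0.000150534) = 1.24444e-10.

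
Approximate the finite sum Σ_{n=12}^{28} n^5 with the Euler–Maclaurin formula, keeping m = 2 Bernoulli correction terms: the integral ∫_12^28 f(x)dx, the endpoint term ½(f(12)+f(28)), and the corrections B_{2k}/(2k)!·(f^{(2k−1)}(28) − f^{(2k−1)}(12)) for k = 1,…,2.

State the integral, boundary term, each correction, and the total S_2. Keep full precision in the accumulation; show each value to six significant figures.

S_2 ≈ 8.87944e+07

The integral term ∫_12^28 x^5 dx = 7.98174e+07.
Boundary: ½(f(12) + f(28)) = ½(248832 + 1.72104e+07) = 8.72960e+06.
So far: 8.85470e+07.
Correction k=1: B_{2}/2! · (f^{(1)}(28) − f^{(1)}(12)) = 1/12 · (3.07328e+06 − 103680) = 247467.
After k=1: 8.87945e+07.
Correction k=2: B_{4}/4! · (f^{(3)}(28) − f^{(3)}(12)) = −1/720 · (47040.0 − 8640.00) = -53.3333.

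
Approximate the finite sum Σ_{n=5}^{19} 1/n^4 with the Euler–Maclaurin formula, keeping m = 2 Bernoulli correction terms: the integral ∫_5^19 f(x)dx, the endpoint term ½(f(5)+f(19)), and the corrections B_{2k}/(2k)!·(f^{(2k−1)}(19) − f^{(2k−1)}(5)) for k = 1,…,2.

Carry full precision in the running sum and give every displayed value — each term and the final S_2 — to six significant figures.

The integral term ∫_5^19 1/x^4 dx = 0.00261807.
Endpoint term: (f(5) + f(19))/2 = (0.00160000 + 7.67336e-06)/2 = 0.000803837.
So far: 0.00342191.
k=1: B_{2}/(2)! × [f^{(1)}(19) − f^{(1)}(5)] = 1/12 × (-1.61544e-06 − (-0.00128000)) = 0.000106532.
Partial sum through k=1: 0.00352844.
k=2: B_{4}/(4)! × [f^{(3)}(19) − f^{(3)}(5)] = −1/720 × (-1.34247e-07 − (-0.00153600)) = -2.13315e-06.

S_2 ≈ 0.00352630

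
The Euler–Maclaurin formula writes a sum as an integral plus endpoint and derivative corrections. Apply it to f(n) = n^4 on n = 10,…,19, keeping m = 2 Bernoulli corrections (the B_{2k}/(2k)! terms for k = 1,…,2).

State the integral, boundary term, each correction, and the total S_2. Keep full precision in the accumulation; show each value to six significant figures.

S_2 ≈ 547333

∫_10^19 x^4 dx evaluates to 475220.
Endpoint term: (f(10) + f(19))/2 = (10000.0 + 130321)/2 = 70160.5.
Running total after boundary: 545380.
k=1: B_{2}/(2)! × [f^{(1)}(19) − f^{(1)}(10)] = 1/12 × (27436.0 − 4000.00) = 1953.00.
Running total after k=1: 547333.
k=2: B_{4}/(4)! × [f^{(3)}(19) − f^{(3)}(10)] = −1/720 × (456.000 − 240.000) = -0.300000.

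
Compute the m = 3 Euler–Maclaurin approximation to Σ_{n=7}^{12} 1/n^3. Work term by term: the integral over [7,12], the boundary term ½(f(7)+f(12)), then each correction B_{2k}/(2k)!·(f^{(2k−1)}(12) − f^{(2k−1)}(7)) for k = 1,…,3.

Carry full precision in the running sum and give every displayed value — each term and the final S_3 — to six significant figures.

S_3 ≈ 0.00857034

The integral term ∫_7^12 1/x^3 dx = 0.00673186.
Endpoint term: (f(7) + f(12))/2 = (0.00291545 + 0.000578704)/2 = 0.00174708.
Integral + boundary = 0.00847894.
Order-1 term: 1/12 · (-0.000144676 − (-0.00124948)) = 9.20670e-05.
After k=1: 0.00857100.
Order-2 term: −1/720 · (-2.00939e-05 − (-0.000509992)) = -6.80413e-07.
After k=2: 0.00857032.
Order-3 term: 1/30240 · (-5.86071e-06 − (-0.000437136)) = 1.42617e-08.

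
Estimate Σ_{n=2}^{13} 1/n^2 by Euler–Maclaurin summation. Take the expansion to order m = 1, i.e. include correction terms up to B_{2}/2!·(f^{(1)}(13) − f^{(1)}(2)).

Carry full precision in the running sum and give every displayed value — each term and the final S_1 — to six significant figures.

S_1 ≈ 0.571793

The integral term ∫_2^13 1/x^2 dx = 0.423077.
Boundary: ½(f(2) + f(13)) = ½(0.250000 + 0.00591716) = 0.127959.
Running total after boundary: 0.551036.
k=1: B_{2}/(2)! × [f^{(1)}(13) − f^{(1)}(2)] = 1/12 × (-0.000910332 − (-0.250000)) = 0.0207575.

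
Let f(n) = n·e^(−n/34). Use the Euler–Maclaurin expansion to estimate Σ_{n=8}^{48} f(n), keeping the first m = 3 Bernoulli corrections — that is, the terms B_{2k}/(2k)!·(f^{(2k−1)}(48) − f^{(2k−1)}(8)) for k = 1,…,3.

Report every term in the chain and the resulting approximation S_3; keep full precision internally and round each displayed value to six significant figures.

The integral term ∫_8^48 x·e^(−x/34) dx = 449.132.
½[f(8) + f(48)] = ½[6.32271 + 11.6982] = 9.01046.
Running total after boundary: 458.142.
Order-1 term: 1/12 · (-0.100352 − 0.604376) = -0.0587274.
After k=1: 458.084.
Order-2 term: −1/720 · (0.000334838 − 0.00189018) = 2.16020e-06.
After k=2: 458.084.
Order-3 term: 1/30240 · (6.54401e-07 − 2.81795e-06) = -7.15460e-11.

S_3 ≈ 458.084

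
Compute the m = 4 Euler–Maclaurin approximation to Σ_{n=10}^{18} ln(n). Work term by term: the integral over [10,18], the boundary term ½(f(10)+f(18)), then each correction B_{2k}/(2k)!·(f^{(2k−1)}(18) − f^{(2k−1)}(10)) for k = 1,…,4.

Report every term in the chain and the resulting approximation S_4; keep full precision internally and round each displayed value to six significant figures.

S_4 ≈ 23.5936

Integral: ∫_10^18 ln(x) dx = 21.0008.
Endpoint term: (f(10) + f(18))/2 = (2.30259 + 2.89037)/2 = 2.59648.
Integral + boundary = 23.5973.
Order-1 term: 1/12 · (0.0555556 − 0.100000) = -0.00370370.
After k=1: 23.5936.
Order-2 term: −1/720 · (0.000342936 − 0.00200000) = 2.30148e-06.
After k=2: 23.5936.
Order-3 term: 1/30240 · (1.27013e-05 − 0.000240000) = -7.51649e-09.
After k=3: 23.5936.
Order-4 term: −1/1209600 · (1.17605e-06 − 7.20000e-05) = 5.85515e-11.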